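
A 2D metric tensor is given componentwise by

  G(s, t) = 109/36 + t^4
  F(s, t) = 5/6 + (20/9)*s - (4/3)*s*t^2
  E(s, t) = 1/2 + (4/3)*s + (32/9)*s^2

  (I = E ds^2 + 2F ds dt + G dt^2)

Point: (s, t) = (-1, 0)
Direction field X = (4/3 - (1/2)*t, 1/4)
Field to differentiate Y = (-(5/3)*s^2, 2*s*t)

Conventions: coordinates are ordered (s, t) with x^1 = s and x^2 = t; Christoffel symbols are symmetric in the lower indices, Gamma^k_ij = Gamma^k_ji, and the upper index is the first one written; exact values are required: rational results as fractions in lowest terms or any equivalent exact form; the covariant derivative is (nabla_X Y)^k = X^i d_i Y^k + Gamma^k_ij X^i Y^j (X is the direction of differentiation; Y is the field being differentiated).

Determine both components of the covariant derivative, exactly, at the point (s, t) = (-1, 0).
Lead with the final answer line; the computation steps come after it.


Answer: (nabla_X Y)^s = 79000/12273, (nabla_X Y)^t = -29873/24546

E = 49/18, F = -25/18, G = 109/36 at the point
E_s = -52/9, E_t = 0, F_s = 20/9, F_t = 0, G_s = 0, G_t = 0
EG - F^2 = 4091/648;  g^inv = (648/4091) * [[109/36, 25/18], [25/18, 49/18]]
first-kind symbols [ij,l] = (1/2)(d_i g_jl + d_j g_il - d_l g_ij): [ss,s] = E_s/2 = -26/9, [ss,t] = F_s - E_t/2 = 20/9, [st,s] = E_t/2 = 0, [st,t] = G_s/2 = 0, [tt,s] = F_t - G_s/2 = 0, [tt,t] = G_t/2 = 0
Gamma^s_ij = (G*[ij,s] - F*[ij,t])/(EG - F^2), Gamma^t_ij = (E*[ij,t] - F*[ij,s])/(EG - F^2)
Gamma_sss = -3668/4091, Gamma_sst = 0, Gamma_stt = 0, Gamma_tss = 1320/4091, Gamma_tst = 0, Gamma_ttt = 0
X = (4/3, 1/4), Y = (-5/3, 0) at the point


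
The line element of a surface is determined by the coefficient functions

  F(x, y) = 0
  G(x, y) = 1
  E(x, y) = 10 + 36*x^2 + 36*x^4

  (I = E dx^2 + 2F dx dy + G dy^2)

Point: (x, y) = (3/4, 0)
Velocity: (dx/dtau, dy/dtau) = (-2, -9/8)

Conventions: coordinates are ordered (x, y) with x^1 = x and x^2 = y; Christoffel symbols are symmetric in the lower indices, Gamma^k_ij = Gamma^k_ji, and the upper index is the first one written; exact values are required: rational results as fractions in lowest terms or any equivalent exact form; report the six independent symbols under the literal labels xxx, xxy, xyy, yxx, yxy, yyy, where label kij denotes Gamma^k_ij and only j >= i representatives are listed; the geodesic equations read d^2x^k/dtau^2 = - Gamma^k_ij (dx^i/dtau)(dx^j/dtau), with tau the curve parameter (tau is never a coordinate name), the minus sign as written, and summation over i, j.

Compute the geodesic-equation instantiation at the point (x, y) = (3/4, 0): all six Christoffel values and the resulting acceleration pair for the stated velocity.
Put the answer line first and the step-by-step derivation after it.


Answer: Gamma_xxx = 3672/2665, Gamma_xxy = 0, Gamma_xyy = 0, Gamma_yxx = 0, Gamma_yxy = 0, Gamma_yyy = 0; accelerations (d^2x/dtau^2, d^2y/dtau^2) = (-14688/2665, 0)

E = 2665/64, F = 0, G = 1 at the point
E_x = 459/4, E_y = 0, F_x = 0, F_y = 0, G_x = 0, G_y = 0
EG - F^2 = 2665/64;  g^inv = (64/2665) * [[1, 0], [0, 2665/64]]
first-kind symbols [ij,l] = (1/2)(d_i g_jl + d_j g_il - d_l g_ij): [xx,x] = E_x/2 = 459/8, [xx,y] = F_x - E_y/2 = 0, [xy,x] = E_y/2 = 0, [xy,y] = G_x/2 = 0, [yy,x] = F_y - G_x/2 = 0, [yy,y] = G_y/2 = 0
Gamma^x_ij = (G*[ij,x] - F*[ij,y])/(EG - F^2), Gamma^y_ij = (E*[ij,y] - F*[ij,x])/(EG - F^2)
Gamma_xxx = 3672/2665, Gamma_xxy = 0, Gamma_xyy = 0, Gamma_yxx = 0, Gamma_yxy = 0, Gamma_yyy = 0
d^2x/dtau^2 = -(Gamma_xxx*(-2)^2 + 2*Gamma_xxy*(-2)*(-9/8) + Gamma_xyy*(-9/8)^2) = -14688/2665
d^2y/dtau^2 = -(Gamma_yxx*(-2)^2 + 2*Gamma_yxy*(-2)*(-9/8) + Gamma_yyy*(-9/8)^2) = 0


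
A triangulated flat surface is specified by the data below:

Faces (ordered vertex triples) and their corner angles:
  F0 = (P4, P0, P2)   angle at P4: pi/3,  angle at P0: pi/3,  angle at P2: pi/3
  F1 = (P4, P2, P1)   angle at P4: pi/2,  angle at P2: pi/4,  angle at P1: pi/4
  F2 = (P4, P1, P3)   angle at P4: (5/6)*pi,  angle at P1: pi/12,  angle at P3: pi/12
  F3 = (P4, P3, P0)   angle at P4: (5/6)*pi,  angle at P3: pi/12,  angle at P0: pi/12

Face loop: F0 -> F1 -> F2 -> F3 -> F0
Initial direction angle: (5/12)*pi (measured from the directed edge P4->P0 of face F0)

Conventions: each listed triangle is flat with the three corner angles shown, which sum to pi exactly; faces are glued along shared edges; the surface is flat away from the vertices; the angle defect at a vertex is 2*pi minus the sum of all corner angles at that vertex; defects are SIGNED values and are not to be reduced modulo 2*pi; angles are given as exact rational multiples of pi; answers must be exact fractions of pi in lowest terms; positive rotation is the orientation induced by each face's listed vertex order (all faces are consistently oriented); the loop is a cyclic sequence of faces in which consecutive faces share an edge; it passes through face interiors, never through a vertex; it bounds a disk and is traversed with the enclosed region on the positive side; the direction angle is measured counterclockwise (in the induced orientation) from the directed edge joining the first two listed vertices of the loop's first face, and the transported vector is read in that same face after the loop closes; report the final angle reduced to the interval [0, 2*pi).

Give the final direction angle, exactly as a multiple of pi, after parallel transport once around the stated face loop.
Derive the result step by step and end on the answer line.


enclosed vertex P4: corner angles sum to (5/2)*pi, defect = 2*pi - (5/2)*pi = -pi/2
final direction = starting direction + enclosed defect total, reduced mod 2*pi (induced orientation)
final angle = (5/12)*pi - pi/2 = (23/12)*pi (mod 2*pi)

Answer: final direction angle = (23/12)*pi


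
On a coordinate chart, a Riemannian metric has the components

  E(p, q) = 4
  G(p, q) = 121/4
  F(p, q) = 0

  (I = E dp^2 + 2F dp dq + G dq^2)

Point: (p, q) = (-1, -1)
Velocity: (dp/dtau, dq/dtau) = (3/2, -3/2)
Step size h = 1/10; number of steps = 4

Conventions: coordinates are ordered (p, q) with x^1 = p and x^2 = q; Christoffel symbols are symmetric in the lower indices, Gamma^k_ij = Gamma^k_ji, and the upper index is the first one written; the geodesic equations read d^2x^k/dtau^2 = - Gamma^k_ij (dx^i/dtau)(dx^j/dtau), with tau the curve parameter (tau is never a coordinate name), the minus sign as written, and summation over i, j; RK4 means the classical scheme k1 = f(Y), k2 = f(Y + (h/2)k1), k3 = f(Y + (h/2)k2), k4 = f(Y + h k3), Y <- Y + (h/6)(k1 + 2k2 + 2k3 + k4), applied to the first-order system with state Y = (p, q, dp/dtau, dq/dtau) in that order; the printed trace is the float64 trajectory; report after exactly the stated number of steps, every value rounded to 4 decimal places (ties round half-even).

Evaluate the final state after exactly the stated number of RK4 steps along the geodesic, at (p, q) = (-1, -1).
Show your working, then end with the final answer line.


f(Y) = (dp/dtau, dq/dtau, -Gamma^p_ij Y'^i Y'^j, -Gamma^q_ij Y'^i Y'^j) with the Gammas evaluated at the stage position; h = 0.100000; intermediate values shown to 6 dp
step 0: p = -1.0000, q = -1.0000, dp/dtau = 1.5000, dq/dtau = -1.5000
step 1:
  k1: at (p, q) = (-1.000000, -1.000000), (dp/dtau, dq/dtau) = (1.500000, -1.500000); Gamma_ppp = 0.000000, Gamma_ppq = 0.000000, Gamma_pqq = 0.000000, Gamma_qpp = 0.000000, Gamma_qpq = 0.000000, Gamma_qqq = 0.000000; k1 = (1.500000, -1.500000, 0.000000, 0.000000)
  k2: at (p, q) = (-0.925000, -1.075000), (dp/dtau, dq/dtau) = (1.500000, -1.500000); Gamma_ppp = 0.000000, Gamma_ppq = 0.000000, Gamma_pqq = 0.000000, Gamma_qpp = 0.000000, Gamma_qpq = 0.000000, Gamma_qqq = 0.000000; k2 = (1.500000, -1.500000, 0.000000, 0.000000)
  k3: at (p, q) = (-0.925000, -1.075000), (dp/dtau, dq/dtau) = (1.500000, -1.500000); Gamma_ppp = 0.000000, Gamma_ppq = 0.000000, Gamma_pqq = 0.000000, Gamma_qpp = 0.000000, Gamma_qpq = 0.000000, Gamma_qqq = 0.000000; k3 = (1.500000, -1.500000, 0.000000, 0.000000)
  k4: at (p, q) = (-0.850000, -1.150000), (dp/dtau, dq/dtau) = (1.500000, -1.500000); Gamma_ppp = 0.000000, Gamma_ppq = 0.000000, Gamma_pqq = 0.000000, Gamma_qpp = 0.000000, Gamma_qpq = 0.000000, Gamma_qqq = 0.000000; k4 = (1.500000, -1.500000, 0.000000, 0.000000)
  Y <- Y + (h/6)(k1 + 2k2 + 2k3 + k4): p = -0.8500, q = -1.1500, dp/dtau = 1.5000, dq/dtau = -1.5000
step 2:
  k1: at (p, q) = (-0.850000, -1.150000), (dp/dtau, dq/dtau) = (1.500000, -1.500000); Gamma_ppp = 0.000000, Gamma_ppq = 0.000000, Gamma_pqq = 0.000000, Gamma_qpp = 0.000000, Gamma_qpq = 0.000000, Gamma_qqq = 0.000000; k1 = (1.500000, -1.500000, 0.000000, 0.000000)
  k2: at (p, q) = (-0.775000, -1.225000), (dp/dtau, dq/dtau) = (1.500000, -1.500000); Gamma_ppp = 0.000000, Gamma_ppq = 0.000000, Gamma_pqq = 0.000000, Gamma_qpp = 0.000000, Gamma_qpq = 0.000000, Gamma_qqq = 0.000000; k2 = (1.500000, -1.500000, 0.000000, 0.000000)
  k3: at (p, q) = (-0.775000, -1.225000), (dp/dtau, dq/dtau) = (1.500000, -1.500000); Gamma_ppp = 0.000000, Gamma_ppq = 0.000000, Gamma_pqq = 0.000000, Gamma_qpp = 0.000000, Gamma_qpq = 0.000000, Gamma_qqq = 0.000000; k3 = (1.500000, -1.500000, 0.000000, 0.000000)
  k4: at (p, q) = (-0.700000, -1.300000), (dp/dtau, dq/dtau) = (1.500000, -1.500000); Gamma_ppp = 0.000000, Gamma_ppq = 0.000000, Gamma_pqq = 0.000000, Gamma_qpp = 0.000000, Gamma_qpq = 0.000000, Gamma_qqq = 0.000000; k4 = (1.500000, -1.500000, 0.000000, 0.000000)
  Y <- Y + (h/6)(k1 + 2k2 + 2k3 + k4): p = -0.7000, q = -1.3000, dp/dtau = 1.5000, dq/dtau = -1.5000
step 3:
  k1: at (p, q) = (-0.700000, -1.300000), (dp/dtau, dq/dtau) = (1.500000, -1.500000); Gamma_ppp = 0.000000, Gamma_ppq = 0.000000, Gamma_pqq = 0.000000, Gamma_qpp = 0.000000, Gamma_qpq = 0.000000, Gamma_qqq = 0.000000; k1 = (1.500000, -1.500000, 0.000000, 0.000000)
  k2: at (p, q) = (-0.625000, -1.375000), (dp/dtau, dq/dtau) = (1.500000, -1.500000); Gamma_ppp = 0.000000, Gamma_ppq = 0.000000, Gamma_pqq = 0.000000, Gamma_qpp = 0.000000, Gamma_qpq = 0.000000, Gamma_qqq = 0.000000; k2 = (1.500000, -1.500000, 0.000000, 0.000000)
  k3: at (p, q) = (-0.625000, -1.375000), (dp/dtau, dq/dtau) = (1.500000, -1.500000); Gamma_ppp = 0.000000, Gamma_ppq = 0.000000, Gamma_pqq = 0.000000, Gamma_qpp = 0.000000, Gamma_qpq = 0.000000, Gamma_qqq = 0.000000; k3 = (1.500000, -1.500000, 0.000000, 0.000000)
  k4: at (p, q) = (-0.550000, -1.450000), (dp/dtau, dq/dtau) = (1.500000, -1.500000); Gamma_ppp = 0.000000, Gamma_ppq = 0.000000, Gamma_pqq = 0.000000, Gamma_qpp = 0.000000, Gamma_qpq = 0.000000, Gamma_qqq = 0.000000; k4 = (1.500000, -1.500000, 0.000000, 0.000000)
  Y <- Y + (h/6)(k1 + 2k2 + 2k3 + k4): p = -0.5500, q = -1.4500, dp/dtau = 1.5000, dq/dtau = -1.5000
step 4:
  k1: at (p, q) = (-0.550000, -1.450000), (dp/dtau, dq/dtau) = (1.500000, -1.500000); Gamma_ppp = 0.000000, Gamma_ppq = 0.000000, Gamma_pqq = 0.000000, Gamma_qpp = 0.000000, Gamma_qpq = 0.000000, Gamma_qqq = 0.000000; k1 = (1.500000, -1.500000, 0.000000, 0.000000)
  k2: at (p, q) = (-0.475000, -1.525000), (dp/dtau, dq/dtau) = (1.500000, -1.500000); Gamma_ppp = 0.000000, Gamma_ppq = 0.000000, Gamma_pqq = 0.000000, Gamma_qpp = 0.000000, Gamma_qpq = 0.000000, Gamma_qqq = 0.000000; k2 = (1.500000, -1.500000, 0.000000, 0.000000)
  k3: at (p, q) = (-0.475000, -1.525000), (dp/dtau, dq/dtau) = (1.500000, -1.500000); Gamma_ppp = 0.000000, Gamma_ppq = 0.000000, Gamma_pqq = 0.000000, Gamma_qpp = 0.000000, Gamma_qpq = 0.000000, Gamma_qqq = 0.000000; k3 = (1.500000, -1.500000, 0.000000, 0.000000)
  k4: at (p, q) = (-0.400000, -1.600000), (dp/dtau, dq/dtau) = (1.500000, -1.500000); Gamma_ppp = 0.000000, Gamma_ppq = 0.000000, Gamma_pqq = 0.000000, Gamma_qpp = 0.000000, Gamma_qpq = 0.000000, Gamma_qqq = 0.000000; k4 = (1.500000, -1.500000, 0.000000, 0.000000)
  Y <- Y + (h/6)(k1 + 2k2 + 2k3 + k4): p = -0.4000, q = -1.6000, dp/dtau = 1.5000, dq/dtau = -1.5000

Answer: p = -0.4000, q = -1.6000, dp/dtau = 1.5000, dq/dtau = -1.5000


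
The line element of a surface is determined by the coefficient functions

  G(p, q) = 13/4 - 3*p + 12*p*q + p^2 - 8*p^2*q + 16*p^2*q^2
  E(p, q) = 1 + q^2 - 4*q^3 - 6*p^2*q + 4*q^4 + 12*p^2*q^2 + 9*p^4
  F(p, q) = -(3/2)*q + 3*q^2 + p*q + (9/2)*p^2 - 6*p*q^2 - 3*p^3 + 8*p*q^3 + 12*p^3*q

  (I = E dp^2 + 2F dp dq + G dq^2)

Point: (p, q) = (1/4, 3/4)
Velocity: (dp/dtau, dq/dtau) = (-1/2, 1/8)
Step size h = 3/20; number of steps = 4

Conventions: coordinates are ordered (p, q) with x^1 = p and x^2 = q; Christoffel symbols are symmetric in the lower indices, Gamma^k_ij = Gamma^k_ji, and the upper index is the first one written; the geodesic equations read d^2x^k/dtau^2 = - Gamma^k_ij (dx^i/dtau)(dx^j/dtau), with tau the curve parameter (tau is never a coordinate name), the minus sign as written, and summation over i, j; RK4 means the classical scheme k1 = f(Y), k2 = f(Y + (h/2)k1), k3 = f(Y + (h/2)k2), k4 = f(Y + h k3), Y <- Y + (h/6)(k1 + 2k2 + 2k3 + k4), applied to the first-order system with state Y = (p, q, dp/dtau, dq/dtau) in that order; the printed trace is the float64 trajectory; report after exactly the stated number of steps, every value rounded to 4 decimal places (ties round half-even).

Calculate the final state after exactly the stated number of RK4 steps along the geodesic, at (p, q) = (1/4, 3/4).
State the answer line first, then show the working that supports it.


Answer: p = -0.0493, q = 0.8272, dp/dtau = -0.4894, dq/dtau = 0.1560

f(Y) = (dp/dtau, dq/dtau, -Gamma^p_ij Y'^i Y'^j, -Gamma^q_ij Y'^i Y'^j) with the Gammas evaluated at the stage position; h = 0.150000; intermediate values shown to 6 dp
step 0: p = 0.2500, q = 0.7500, dp/dtau = -0.5000, dq/dtau = 0.1250
step 1:
  k1: at (p, q) = (0.250000, 0.750000), (dp/dtau, dq/dtau) = (-0.500000, 0.125000); Gamma_ppp = 0.158707, Gamma_ppq = 0.211609, Gamma_pqq = 0.105805, Gamma_qpp = 0.564291, Gamma_qpq = 0.752388, Gamma_qqq = 0.376194; k1 = (-0.500000, 0.125000, -0.014879, -0.052902)
  k2: at (p, q) = (0.212500, 0.759375), (dp/dtau, dq/dtau) = (-0.501116, 0.121032); Gamma_ppp = 0.134548, Gamma_ppq = 0.215013, Gamma_pqq = 0.089699, Gamma_qpp = 0.491273, Gamma_qpq = 0.785074, Gamma_qqq = 0.327516; k2 = (-0.501116, 0.121032, -0.009020, -0.032933)
  k3: at (p, q) = (0.212416, 0.759077), (dp/dtau, dq/dtau) = (-0.500676, 0.122530); Gamma_ppp = 0.134378, Gamma_ppq = 0.214701, Gamma_pqq = 0.089585, Gamma_qpp = 0.491206, Gamma_qpq = 0.784818, Gamma_qqq = 0.327471; k3 = (-0.500676, 0.122530, -0.008688, -0.031757)
  k4: at (p, q) = (0.174899, 0.768379), (dp/dtau, dq/dtau) = (-0.501303, 0.120236); Gamma_ppp = 0.112011, Gamma_ppq = 0.221325, Gamma_pqq = 0.074674, Gamma_qpp = 0.413797, Gamma_qpq = 0.817631, Gamma_qqq = 0.275865; k4 = (-0.501303, 0.120236, -0.002548, -0.009412)
  Y <- Y + (h/6)(k1 + 2k2 + 2k3 + k4): p = 0.1749, q = 0.7683, dp/dtau = -0.5013, dq/dtau = 0.1202
step 2:
  k1: at (p, q) = (0.174878, 0.768309), (dp/dtau, dq/dtau) = (-0.501321, 0.120208); Gamma_ppp = 0.111972, Gamma_ppq = 0.221245, Gamma_pqq = 0.074648, Gamma_qpp = 0.413772, Gamma_qpq = 0.817568, Gamma_qqq = 0.275848; k1 = (-0.501321, 0.120208, -0.002554, -0.009439)
  k2: at (p, q) = (0.137279, 0.777325), (dp/dtau, dq/dtau) = (-0.501513, 0.119500); Gamma_ppp = 0.090463, Gamma_ppq = 0.231661, Gamma_pqq = 0.060309, Gamma_qpp = 0.331958, Gamma_qpq = 0.850093, Gamma_qqq = 0.221305; k2 = (-0.501513, 0.119500, 0.004153, 0.015241)
  k3: at (p, q) = (0.137264, 0.777272), (dp/dtau, dq/dtau) = (-0.501010, 0.121351); Gamma_ppp = 0.090437, Gamma_ppq = 0.231597, Gamma_pqq = 0.060291, Gamma_qpp = 0.331937, Gamma_qpq = 0.850043, Gamma_qqq = 0.221291; k3 = (-0.501010, 0.121351, 0.004573, 0.016783)
  k4: at (p, q) = (0.099726, 0.786512), (dp/dtau, dq/dtau) = (-0.500635, 0.122725); Gamma_ppp = 0.068972, Gamma_ppq = 0.247371, Gamma_pqq = 0.045981, Gamma_qpp = 0.246020, Gamma_qpq = 0.882363, Gamma_qqq = 0.164013; k4 = (-0.500635, 0.122725, 0.012418, 0.044294)
  Y <- Y + (h/6)(k1 + 2k2 + 2k3 + k4): p = 0.0997, q = 0.7864, dp/dtau = -0.5006, dq/dtau = 0.1227
step 3:
  k1: at (p, q) = (0.099703, 0.786425), (dp/dtau, dq/dtau) = (-0.500638, 0.122680); Gamma_ppp = 0.068935, Gamma_ppq = 0.247257, Gamma_pqq = 0.045956, Gamma_qpp = 0.245978, Gamma_qpq = 0.882279, Gamma_qqq = 0.163985; k1 = (-0.500638, 0.122680, 0.012403, 0.044257)
  k2: at (p, q) = (0.062155, 0.795626), (dp/dtau, dq/dtau) = (-0.499708, 0.125999); Gamma_ppp = 0.046000, Gamma_ppq = 0.269207, Gamma_pqq = 0.030667, Gamma_qpp = 0.156098, Gamma_qpq = 0.913537, Gamma_qqq = 0.104065; k2 = (-0.499708, 0.125999, 0.021927, 0.074407)
  k3: at (p, q) = (0.062225, 0.795875), (dp/dtau, dq/dtau) = (-0.498994, 0.128261); Gamma_ppp = 0.046091, Gamma_ppq = 0.269562, Gamma_pqq = 0.030728, Gamma_qpp = 0.156244, Gamma_qpq = 0.913781, Gamma_qqq = 0.104163; k3 = (-0.498994, 0.128261, 0.022523, 0.076349)
  k4: at (p, q) = (0.024854, 0.805664), (dp/dtau, dq/dtau) = (-0.497260, 0.134133); Gamma_ppp = 0.020125, Gamma_ppq = 0.299966, Gamma_pqq = 0.013417, Gamma_qpp = 0.063311, Gamma_qpq = 0.943650, Gamma_qqq = 0.042208; k4 = (-0.497260, 0.134133, 0.034797, 0.109466)
  Y <- Y + (h/6)(k1 + 2k2 + 2k3 + k4): p = 0.0248, q = 0.8056, dp/dtau = -0.4972, dq/dtau = 0.1341
step 4:
  k1: at (p, q) = (0.024820, 0.805558), (dp/dtau, dq/dtau) = (-0.497236, 0.134061); Gamma_ppp = 0.020091, Gamma_ppq = 0.299805, Gamma_pqq = 0.013394, Gamma_qpp = 0.063231, Gamma_qpq = 0.943548, Gamma_qqq = 0.042154; k1 = (-0.497236, 0.134061, 0.034762, 0.109403)
  k2: at (p, q) = (-0.012472, 0.815613), (dp/dtau, dq/dtau) = (-0.494629, 0.142266); Gamma_ppp = -0.011237, Gamma_ppq = 0.339731, Gamma_pqq = -0.007491, Gamma_qpp = -0.032095, Gamma_qpq = 0.970322, Gamma_qqq = -0.021397; k2 = (-0.494629, 0.142266, 0.050714, 0.144847)
  k3: at (p, q) = (-0.012277, 0.816228), (dp/dtau, dq/dtau) = (-0.493432, 0.144925); Gamma_ppp = -0.011082, Gamma_ppq = 0.340748, Gamma_pqq = -0.007388, Gamma_qpp = -0.031577, Gamma_qpq = 0.970904, Gamma_qqq = -0.021051; k3 = (-0.493432, 0.144925, 0.051588, 0.146990)
  k4: at (p, q) = (-0.049195, 0.827297), (dp/dtau, dq/dtau) = (-0.489498, 0.156110); Gamma_ppp = -0.050256, Gamma_ppq = 0.393167, Gamma_pqq = -0.033504, Gamma_qpp = -0.126957, Gamma_qpq = 0.993226, Gamma_qqq = -0.084638; k4 = (-0.489498, 0.156110, 0.072946, 0.184278)
  Y <- Y + (h/6)(k1 + 2k2 + 2k3 + k4): p = -0.0493, q = 0.8272, dp/dtau = -0.4894, dq/dtau = 0.1560


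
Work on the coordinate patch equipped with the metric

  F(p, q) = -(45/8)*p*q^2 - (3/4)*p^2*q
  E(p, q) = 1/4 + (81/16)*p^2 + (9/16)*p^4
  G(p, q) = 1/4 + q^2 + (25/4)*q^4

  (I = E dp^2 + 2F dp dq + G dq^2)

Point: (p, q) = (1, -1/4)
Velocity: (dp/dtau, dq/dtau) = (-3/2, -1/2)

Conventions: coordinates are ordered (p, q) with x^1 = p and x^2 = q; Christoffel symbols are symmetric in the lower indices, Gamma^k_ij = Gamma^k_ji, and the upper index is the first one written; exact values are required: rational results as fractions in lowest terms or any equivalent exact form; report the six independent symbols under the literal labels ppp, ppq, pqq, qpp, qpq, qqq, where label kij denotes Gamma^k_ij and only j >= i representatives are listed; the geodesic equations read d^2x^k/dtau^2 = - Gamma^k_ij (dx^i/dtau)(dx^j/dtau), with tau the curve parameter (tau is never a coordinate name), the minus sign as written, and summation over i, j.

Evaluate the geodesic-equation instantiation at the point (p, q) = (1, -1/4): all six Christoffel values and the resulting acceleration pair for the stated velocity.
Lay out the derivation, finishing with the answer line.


E = 47/8, F = -21/128, G = 345/1024 at the point
E_p = 99/8, E_q = 0, F_p = 3/128, F_q = 33/16, G_p = 0, G_q = -57/64
EG - F^2 = 31989/16384;  g^inv = (16384/31989) * [[345/1024, 21/128], [21/128, 47/8]]
first-kind symbols [ij,l] = (1/2)(d_i g_jl + d_j g_il - d_l g_ij): [pp,p] = E_p/2 = 99/16, [pp,q] = F_p - E_q/2 = 3/128, [pq,p] = E_q/2 = 0, [pq,q] = G_p/2 = 0, [qq,p] = F_q - G_p/2 = 33/16, [qq,q] = G_q/2 = -57/128
Gamma^p_ij = (G*[ij,p] - F*[ij,q])/(EG - F^2), Gamma^q_ij = (E*[ij,q] - F*[ij,p])/(EG - F^2)
Gamma_ppp = 11406/10663, Gamma_ppq = 0, Gamma_pqq = 3396/10663, Gamma_qpp = 6296/10663, Gamma_qpq = 0, Gamma_qqq = -12440/10663
d^2p/dtau^2 = -(Gamma_ppp*(-3/2)^2 + 2*Gamma_ppq*(-3/2)*(-1/2) + Gamma_pqq*(-1/2)^2) = -53025/21326
d^2q/dtau^2 = -(Gamma_qpp*(-3/2)^2 + 2*Gamma_qpq*(-3/2)*(-1/2) + Gamma_qqq*(-1/2)^2) = -11056/10663

Answer: Gamma_ppp = 11406/10663, Gamma_ppq = 0, Gamma_pqq = 3396/10663, Gamma_qpp = 6296/10663, Gamma_qpq = 0, Gamma_qqq = -12440/10663; accelerations (d^2p/dtau^2, d^2q/dtau^2) = (-53025/21326, -11056/10663)


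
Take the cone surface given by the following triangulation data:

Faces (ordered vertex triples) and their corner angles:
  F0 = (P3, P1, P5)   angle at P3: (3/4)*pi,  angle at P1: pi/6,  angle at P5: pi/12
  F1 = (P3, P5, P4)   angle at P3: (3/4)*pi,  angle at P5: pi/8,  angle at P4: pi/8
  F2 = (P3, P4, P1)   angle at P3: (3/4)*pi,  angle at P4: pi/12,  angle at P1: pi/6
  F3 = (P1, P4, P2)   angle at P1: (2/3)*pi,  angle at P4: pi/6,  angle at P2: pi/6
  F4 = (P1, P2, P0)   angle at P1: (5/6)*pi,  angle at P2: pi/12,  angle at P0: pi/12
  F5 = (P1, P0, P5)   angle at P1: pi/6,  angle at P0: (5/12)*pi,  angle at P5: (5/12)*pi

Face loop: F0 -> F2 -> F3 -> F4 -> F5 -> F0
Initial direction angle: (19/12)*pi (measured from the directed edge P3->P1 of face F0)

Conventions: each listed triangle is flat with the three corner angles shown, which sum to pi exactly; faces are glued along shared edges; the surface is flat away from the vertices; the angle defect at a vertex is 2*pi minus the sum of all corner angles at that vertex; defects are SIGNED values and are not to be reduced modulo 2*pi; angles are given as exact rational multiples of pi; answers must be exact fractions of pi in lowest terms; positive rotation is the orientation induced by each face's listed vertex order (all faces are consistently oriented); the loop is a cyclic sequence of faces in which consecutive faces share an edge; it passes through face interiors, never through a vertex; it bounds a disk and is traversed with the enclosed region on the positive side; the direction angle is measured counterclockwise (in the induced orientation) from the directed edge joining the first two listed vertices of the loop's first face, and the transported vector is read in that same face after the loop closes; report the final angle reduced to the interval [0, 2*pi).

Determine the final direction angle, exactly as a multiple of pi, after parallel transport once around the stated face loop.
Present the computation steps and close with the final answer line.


enclosed vertex P1: corner angles sum to 2*pi, defect = 2*pi - 2*pi = 0
by Gauss-Bonnet the loop rotates the vector by the enclosed defect sum (positive orientation, mod 2*pi)
final angle = (19/12)*pi + 0 = (19/12)*pi (mod 2*pi)

Answer: final direction angle = (19/12)*pi


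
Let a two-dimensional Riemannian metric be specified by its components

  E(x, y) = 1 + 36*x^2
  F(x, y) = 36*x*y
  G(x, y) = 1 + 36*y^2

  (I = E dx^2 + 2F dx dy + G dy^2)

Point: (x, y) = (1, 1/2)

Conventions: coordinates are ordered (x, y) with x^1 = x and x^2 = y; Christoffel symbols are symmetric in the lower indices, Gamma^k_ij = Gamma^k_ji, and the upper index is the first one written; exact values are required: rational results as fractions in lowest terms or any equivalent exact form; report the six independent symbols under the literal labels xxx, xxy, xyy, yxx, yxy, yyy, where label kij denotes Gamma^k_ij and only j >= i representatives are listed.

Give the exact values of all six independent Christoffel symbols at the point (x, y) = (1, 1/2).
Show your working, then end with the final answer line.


E = 37, F = 18, G = 10 at the point
E_x = 72, E_y = 0, F_x = 18, F_y = 36, G_x = 0, G_y = 36
EG - F^2 = 46;  g^inv = (1/46) * [[10, -18], [-18, 37]]
first-kind symbols [ij,l] = (1/2)(d_i g_jl + d_j g_il - d_l g_ij): [xx,x] = E_x/2 = 36, [xx,y] = F_x - E_y/2 = 18, [xy,x] = E_y/2 = 0, [xy,y] = G_x/2 = 0, [yy,x] = F_y - G_x/2 = 36, [yy,y] = G_y/2 = 18
Gamma^x_ij = (G*[ij,x] - F*[ij,y])/(EG - F^2), Gamma^y_ij = (E*[ij,y] - F*[ij,x])/(EG - F^2)

Answer: Gamma_xxx = 18/23, Gamma_xxy = 0, Gamma_xyy = 18/23, Gamma_yxx = 9/23, Gamma_yxy = 0, Gamma_yyy = 9/23


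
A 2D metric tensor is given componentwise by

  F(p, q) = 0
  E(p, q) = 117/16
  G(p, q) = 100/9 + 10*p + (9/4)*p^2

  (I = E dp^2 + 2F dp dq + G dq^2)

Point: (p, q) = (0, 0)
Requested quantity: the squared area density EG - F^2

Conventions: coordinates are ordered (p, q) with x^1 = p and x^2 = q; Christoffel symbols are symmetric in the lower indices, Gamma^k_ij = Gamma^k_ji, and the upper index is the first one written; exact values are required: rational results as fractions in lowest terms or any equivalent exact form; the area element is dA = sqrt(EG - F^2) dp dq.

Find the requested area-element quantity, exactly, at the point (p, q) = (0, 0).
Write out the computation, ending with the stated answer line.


E = 117/16, F = 0, G = 100/9; EG - F^2 = 325/4

Answer: EG - F^2 = 325/4


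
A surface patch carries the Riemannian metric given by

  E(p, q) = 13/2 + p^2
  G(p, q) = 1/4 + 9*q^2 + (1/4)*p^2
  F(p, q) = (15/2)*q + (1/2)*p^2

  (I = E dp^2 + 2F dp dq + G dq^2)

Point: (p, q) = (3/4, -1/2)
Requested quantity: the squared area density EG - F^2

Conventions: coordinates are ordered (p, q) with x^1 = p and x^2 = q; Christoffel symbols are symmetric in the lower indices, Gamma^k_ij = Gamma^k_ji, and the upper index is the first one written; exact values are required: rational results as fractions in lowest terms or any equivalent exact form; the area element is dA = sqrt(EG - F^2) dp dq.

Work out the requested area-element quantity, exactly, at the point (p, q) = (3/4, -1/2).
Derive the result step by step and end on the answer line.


E = 113/16, F = -111/32, G = 169/64; EG - F^2 = 847/128

Answer: EG - F^2 = 847/128


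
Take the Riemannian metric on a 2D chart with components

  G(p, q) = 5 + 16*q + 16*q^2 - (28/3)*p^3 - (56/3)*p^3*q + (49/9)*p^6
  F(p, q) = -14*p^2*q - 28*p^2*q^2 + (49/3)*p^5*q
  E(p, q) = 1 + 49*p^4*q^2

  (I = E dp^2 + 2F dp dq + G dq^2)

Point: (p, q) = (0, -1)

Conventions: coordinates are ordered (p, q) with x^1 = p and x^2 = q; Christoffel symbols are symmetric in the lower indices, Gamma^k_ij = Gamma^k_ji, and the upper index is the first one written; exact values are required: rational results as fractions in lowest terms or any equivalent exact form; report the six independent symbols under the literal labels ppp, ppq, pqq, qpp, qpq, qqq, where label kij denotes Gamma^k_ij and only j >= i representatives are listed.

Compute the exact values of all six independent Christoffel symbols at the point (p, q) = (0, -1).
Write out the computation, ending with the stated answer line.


E = 1, F = 0, G = 5 at the point
E_p = 0, E_q = 0, F_p = 0, F_q = 0, G_p = 0, G_q = -16
EG - F^2 = 5;  g^inv = (1/5) * [[5, 0], [0, 1]]
first-kind symbols [ij,l] = (1/2)(d_i g_jl + d_j g_il - d_l g_ij): [pp,p] = E_p/2 = 0, [pp,q] = F_p - E_q/2 = 0, [pq,p] = E_q/2 = 0, [pq,q] = G_p/2 = 0, [qq,p] = F_q - G_p/2 = 0, [qq,q] = G_q/2 = -8
Gamma^p_ij = (G*[ij,p] - F*[ij,q])/(EG - F^2), Gamma^q_ij = (E*[ij,q] - F*[ij,p])/(EG - F^2)

Answer: Gamma_ppp = 0, Gamma_ppq = 0, Gamma_pqq = 0, Gamma_qpp = 0, Gamma_qpq = 0, Gamma_qqq = -8/5


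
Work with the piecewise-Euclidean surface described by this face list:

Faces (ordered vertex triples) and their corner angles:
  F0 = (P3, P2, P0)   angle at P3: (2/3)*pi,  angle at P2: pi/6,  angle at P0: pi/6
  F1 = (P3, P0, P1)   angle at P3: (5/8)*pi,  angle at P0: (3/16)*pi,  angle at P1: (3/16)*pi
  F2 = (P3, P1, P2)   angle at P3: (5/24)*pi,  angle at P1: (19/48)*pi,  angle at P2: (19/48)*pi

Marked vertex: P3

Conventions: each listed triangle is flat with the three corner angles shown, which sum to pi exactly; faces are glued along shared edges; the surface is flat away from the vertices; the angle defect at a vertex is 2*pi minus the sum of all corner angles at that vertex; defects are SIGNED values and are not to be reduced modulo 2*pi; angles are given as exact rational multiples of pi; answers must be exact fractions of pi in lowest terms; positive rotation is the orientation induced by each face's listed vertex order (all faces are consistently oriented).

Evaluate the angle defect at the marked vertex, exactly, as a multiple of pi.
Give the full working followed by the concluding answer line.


Sum of corner angles at P3: (3/2)*pi
defect = 2*pi - (3/2)*pi

Answer: defect(P3) = pi/2


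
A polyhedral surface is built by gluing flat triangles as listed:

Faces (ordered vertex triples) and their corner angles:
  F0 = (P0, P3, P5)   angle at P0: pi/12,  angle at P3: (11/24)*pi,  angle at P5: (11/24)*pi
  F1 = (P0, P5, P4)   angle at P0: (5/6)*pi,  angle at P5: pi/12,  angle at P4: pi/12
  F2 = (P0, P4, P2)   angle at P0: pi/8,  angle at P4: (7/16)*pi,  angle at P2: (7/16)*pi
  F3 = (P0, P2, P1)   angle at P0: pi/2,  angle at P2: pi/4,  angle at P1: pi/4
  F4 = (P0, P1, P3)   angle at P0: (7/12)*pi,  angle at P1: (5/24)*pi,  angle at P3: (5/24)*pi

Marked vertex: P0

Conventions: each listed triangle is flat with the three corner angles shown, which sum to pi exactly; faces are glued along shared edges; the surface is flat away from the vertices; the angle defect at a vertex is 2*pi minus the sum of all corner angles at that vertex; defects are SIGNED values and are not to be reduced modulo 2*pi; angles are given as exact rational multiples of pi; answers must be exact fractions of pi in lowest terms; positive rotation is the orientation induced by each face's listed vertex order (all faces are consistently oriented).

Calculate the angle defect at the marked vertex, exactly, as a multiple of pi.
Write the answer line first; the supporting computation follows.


Answer: defect(P0) = -pi/8

Sum of corner angles at P0: (17/8)*pi
defect = 2*pi - (17/8)*pi


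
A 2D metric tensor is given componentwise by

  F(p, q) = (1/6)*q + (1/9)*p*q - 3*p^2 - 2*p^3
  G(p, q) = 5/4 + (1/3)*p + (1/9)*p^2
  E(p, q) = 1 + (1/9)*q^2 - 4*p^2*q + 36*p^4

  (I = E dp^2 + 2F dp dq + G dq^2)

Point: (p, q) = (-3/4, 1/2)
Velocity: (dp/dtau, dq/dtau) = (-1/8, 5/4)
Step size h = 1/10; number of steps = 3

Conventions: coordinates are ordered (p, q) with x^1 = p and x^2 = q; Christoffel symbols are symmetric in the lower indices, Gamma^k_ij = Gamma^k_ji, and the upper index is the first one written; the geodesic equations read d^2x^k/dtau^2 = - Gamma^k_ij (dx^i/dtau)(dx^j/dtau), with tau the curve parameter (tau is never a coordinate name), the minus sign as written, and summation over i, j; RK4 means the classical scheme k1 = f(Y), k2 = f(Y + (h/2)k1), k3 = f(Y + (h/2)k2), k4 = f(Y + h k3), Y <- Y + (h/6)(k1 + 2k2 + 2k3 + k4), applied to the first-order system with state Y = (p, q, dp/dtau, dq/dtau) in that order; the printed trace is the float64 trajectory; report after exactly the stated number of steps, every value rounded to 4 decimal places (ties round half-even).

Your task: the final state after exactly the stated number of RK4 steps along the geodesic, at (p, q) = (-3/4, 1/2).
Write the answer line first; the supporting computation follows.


Answer: p = -0.7870, q = 0.8750, dp/dtau = -0.1219, dq/dtau = 1.2498

f(Y) = (dp/dtau, dq/dtau, -Gamma^p_ij Y'^i Y'^j, -Gamma^q_ij Y'^i Y'^j) with the Gammas evaluated at the stage position; h = 0.100000; intermediate values shown to 6 dp
step 0: p = -0.7500, q = 0.5000, dp/dtau = -0.1250, dq/dtau = 1.2500
step 1:
  k1: at (p, q) = (-0.750000, 0.500000), (dp/dtau, dq/dtau) = (-0.125000, 1.250000); Gamma_ppp = -2.542730, Gamma_ppq = -0.094175, Gamma_pqq = 0.000000, Gamma_qpp = 0.198135, Gamma_qpq = 0.007338, Gamma_qqq = 0.000000; k1 = (-0.125000, 1.250000, 0.010300, -0.000803)
  k2: at (p, q) = (-0.756250, 0.562500), (dp/dtau, dq/dtau) = (-0.124485, 1.249960); Gamma_ppp = -2.541167, Gamma_ppq = -0.093339, Gamma_pqq = 0.000000, Gamma_qpp = 0.194205, Gamma_qpq = 0.007133, Gamma_qqq = 0.000000; k2 = (-0.124485, 1.249960, 0.010332, -0.000790)
  k3: at (p, q) = (-0.756224, 0.562498), (dp/dtau, dq/dtau) = (-0.124483, 1.249961); Gamma_ppp = -2.541229, Gamma_ppq = -0.093345, Gamma_pqq = 0.000000, Gamma_qpp = 0.194230, Gamma_qpq = 0.007135, Gamma_qqq = 0.000000; k3 = (-0.124483, 1.249961, 0.010330, -0.000790)
  k4: at (p, q) = (-0.762448, 0.624996), (dp/dtau, dq/dtau) = (-0.123967, 1.249921); Gamma_ppp = -2.539396, Gamma_ppq = -0.092516, Gamma_pqq = 0.000000, Gamma_qpp = 0.190360, Gamma_qpq = 0.006935, Gamma_qqq = 0.000000; k4 = (-0.123967, 1.249921, 0.010354, -0.000776)
  Y <- Y + (h/6)(k1 + 2k2 + 2k3 + k4): p = -0.7624, q = 0.6250, dp/dtau = -0.1240, dq/dtau = 1.2499
step 2:
  k1: at (p, q) = (-0.762448, 0.624996), (dp/dtau, dq/dtau) = (-0.123967, 1.249921); Gamma_ppp = -2.539396, Gamma_ppq = -0.092516, Gamma_pqq = 0.000000, Gamma_qpp = 0.190360, Gamma_qpq = 0.006935, Gamma_qqq = 0.000000; k1 = (-0.123967, 1.249921, 0.010354, -0.000776)
  k2: at (p, q) = (-0.768647, 0.687492), (dp/dtau, dq/dtau) = (-0.123449, 1.249882); Gamma_ppp = -2.537306, Gamma_ppq = -0.091695, Gamma_pqq = 0.000000, Gamma_qpp = 0.186551, Gamma_qpq = 0.006742, Gamma_qqq = 0.000000; k2 = (-0.123449, 1.249882, 0.010371, -0.000763)
  k3: at (p, q) = (-0.768621, 0.687490), (dp/dtau, dq/dtau) = (-0.123448, 1.249883); Gamma_ppp = -2.537369, Gamma_ppq = -0.091700, Gamma_pqq = 0.000000, Gamma_qpp = 0.186576, Gamma_qpq = 0.006743, Gamma_qqq = 0.000000; k3 = (-0.123448, 1.249883, 0.010370, -0.000763)
  k4: at (p, q) = (-0.774793, 0.749984), (dp/dtau, dq/dtau) = (-0.122930, 1.249845); Gamma_ppp = -2.535034, Gamma_ppq = -0.090886, Gamma_pqq = 0.000000, Gamma_qpp = 0.182828, Gamma_qpq = 0.006555, Gamma_qqq = 0.000000; k4 = (-0.122930, 1.249845, 0.010381, -0.000749)
  Y <- Y + (h/6)(k1 + 2k2 + 2k3 + k4): p = -0.7748, q = 0.7500, dp/dtau = -0.1229, dq/dtau = 1.2498
step 3:
  k1: at (p, q) = (-0.774793, 0.749984), (dp/dtau, dq/dtau) = (-0.122930, 1.249845); Gamma_ppp = -2.535034, Gamma_ppq = -0.090886, Gamma_pqq = 0.000000, Gamma_qpp = 0.182828, Gamma_qpq = 0.006555, Gamma_qqq = 0.000000; k1 = (-0.122930, 1.249845, 0.010381, -0.000749)
  k2: at (p, q) = (-0.780940, 0.812477), (dp/dtau, dq/dtau) = (-0.122411, 1.249807); Gamma_ppp = -2.532464, Gamma_ppq = -0.090079, Gamma_pqq = 0.000000, Gamma_qpp = 0.179141, Gamma_qpq = 0.006372, Gamma_qqq = 0.000000; k2 = (-0.122411, 1.249807, 0.010385, -0.000735)
  k3: at (p, q) = (-0.780914, 0.812475), (dp/dtau, dq/dtau) = (-0.122411, 1.249808); Gamma_ppp = -2.532530, Gamma_ppq = -0.090084, Gamma_pqq = 0.000000, Gamma_qpp = 0.179165, Gamma_qpq = 0.006373, Gamma_qqq = 0.000000; k3 = (-0.122411, 1.249808, 0.010384, -0.000735)
  k4: at (p, q) = (-0.787034, 0.874965), (dp/dtau, dq/dtau) = (-0.121892, 1.249771); Gamma_ppp = -2.529738, Gamma_ppq = -0.089285, Gamma_pqq = 0.000000, Gamma_qpp = 0.175540, Gamma_qpq = 0.006196, Gamma_qqq = 0.000000; k4 = (-0.121892, 1.249771, 0.010383, -0.000720)
  Y <- Y + (h/6)(k1 + 2k2 + 2k3 + k4): p = -0.7870, q = 0.8750, dp/dtau = -0.1219, dq/dtau = 1.2498


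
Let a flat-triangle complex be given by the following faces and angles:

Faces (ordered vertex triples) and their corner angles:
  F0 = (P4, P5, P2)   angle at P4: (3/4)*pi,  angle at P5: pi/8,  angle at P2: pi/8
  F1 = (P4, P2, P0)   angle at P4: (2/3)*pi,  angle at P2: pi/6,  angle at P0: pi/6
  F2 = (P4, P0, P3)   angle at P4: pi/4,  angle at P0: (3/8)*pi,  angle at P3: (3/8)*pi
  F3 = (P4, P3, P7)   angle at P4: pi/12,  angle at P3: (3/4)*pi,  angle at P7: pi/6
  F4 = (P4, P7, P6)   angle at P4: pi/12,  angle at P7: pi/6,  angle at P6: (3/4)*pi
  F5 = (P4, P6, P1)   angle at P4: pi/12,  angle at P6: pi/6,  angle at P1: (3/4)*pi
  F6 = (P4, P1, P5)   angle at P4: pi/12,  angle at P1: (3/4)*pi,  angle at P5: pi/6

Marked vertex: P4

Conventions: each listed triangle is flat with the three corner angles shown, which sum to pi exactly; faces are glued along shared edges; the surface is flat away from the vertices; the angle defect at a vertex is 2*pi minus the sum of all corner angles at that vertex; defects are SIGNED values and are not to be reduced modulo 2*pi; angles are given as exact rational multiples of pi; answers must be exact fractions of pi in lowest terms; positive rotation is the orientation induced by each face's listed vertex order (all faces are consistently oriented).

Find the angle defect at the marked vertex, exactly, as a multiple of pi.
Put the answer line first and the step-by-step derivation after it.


Answer: defect(P4) = 0

Sum of corner angles at P4: 2*pi
defect = 2*pi - 2*pi


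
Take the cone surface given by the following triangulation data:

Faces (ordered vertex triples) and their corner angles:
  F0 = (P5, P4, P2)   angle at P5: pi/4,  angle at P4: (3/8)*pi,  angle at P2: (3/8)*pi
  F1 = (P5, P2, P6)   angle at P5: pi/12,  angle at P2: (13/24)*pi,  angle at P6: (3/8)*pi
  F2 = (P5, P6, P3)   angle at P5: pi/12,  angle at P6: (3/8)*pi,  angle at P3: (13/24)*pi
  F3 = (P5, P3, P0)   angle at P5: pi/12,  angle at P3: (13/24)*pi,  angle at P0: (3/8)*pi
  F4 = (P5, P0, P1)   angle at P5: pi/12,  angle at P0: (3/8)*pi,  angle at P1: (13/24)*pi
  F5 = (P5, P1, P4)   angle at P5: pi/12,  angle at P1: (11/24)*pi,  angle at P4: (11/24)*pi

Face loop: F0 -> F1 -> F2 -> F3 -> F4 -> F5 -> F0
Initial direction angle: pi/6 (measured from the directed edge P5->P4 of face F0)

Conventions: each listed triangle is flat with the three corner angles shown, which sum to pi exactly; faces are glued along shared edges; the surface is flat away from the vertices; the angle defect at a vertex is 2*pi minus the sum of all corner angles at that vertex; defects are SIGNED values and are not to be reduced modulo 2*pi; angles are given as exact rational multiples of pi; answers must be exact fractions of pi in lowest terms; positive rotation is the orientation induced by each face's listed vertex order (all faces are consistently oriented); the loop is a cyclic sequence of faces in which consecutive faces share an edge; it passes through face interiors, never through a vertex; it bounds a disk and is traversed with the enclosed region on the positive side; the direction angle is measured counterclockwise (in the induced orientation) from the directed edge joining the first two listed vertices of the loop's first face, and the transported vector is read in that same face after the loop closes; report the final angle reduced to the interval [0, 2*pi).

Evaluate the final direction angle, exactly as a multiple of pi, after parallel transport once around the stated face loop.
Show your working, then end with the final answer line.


enclosed vertex P5: corner angles sum to (2/3)*pi, defect = 2*pi - (2/3)*pi = (4/3)*pi
adding the enclosed defects to the starting angle (mod 2*pi, induced orientation) gives the holonomy
final angle = pi/6 + (4/3)*pi = (3/2)*pi (mod 2*pi)

Answer: final direction angle = (3/2)*pi


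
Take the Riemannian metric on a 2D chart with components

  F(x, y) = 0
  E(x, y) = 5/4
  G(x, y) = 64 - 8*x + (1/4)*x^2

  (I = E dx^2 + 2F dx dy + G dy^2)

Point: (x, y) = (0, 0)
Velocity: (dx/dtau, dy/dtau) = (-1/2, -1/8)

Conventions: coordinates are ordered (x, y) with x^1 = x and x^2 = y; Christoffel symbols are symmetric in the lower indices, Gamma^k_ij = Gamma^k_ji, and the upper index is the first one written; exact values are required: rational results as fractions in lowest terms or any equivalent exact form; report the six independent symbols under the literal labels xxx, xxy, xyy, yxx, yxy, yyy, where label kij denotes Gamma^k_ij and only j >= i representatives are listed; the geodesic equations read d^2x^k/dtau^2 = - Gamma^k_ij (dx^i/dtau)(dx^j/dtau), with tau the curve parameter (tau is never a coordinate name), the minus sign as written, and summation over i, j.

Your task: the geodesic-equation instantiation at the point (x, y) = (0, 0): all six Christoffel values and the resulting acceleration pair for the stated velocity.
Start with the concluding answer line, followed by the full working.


Answer: Gamma_xxx = 0, Gamma_xxy = 0, Gamma_xyy = 16/5, Gamma_yxx = 0, Gamma_yxy = -1/16, Gamma_yyy = 0; accelerations (d^2x/dtau^2, d^2y/dtau^2) = (-1/20, 1/128)

E = 5/4, F = 0, G = 64 at the point
E_x = 0, E_y = 0, F_x = 0, F_y = 0, G_x = -8, G_y = 0
EG - F^2 = 80;  g^inv = (1/80) * [[64, 0], [0, 5/4]]
first-kind symbols [ij,l] = (1/2)(d_i g_jl + d_j g_il - d_l g_ij): [xx,x] = E_x/2 = 0, [xx,y] = F_x - E_y/2 = 0, [xy,x] = E_y/2 = 0, [xy,y] = G_x/2 = -4, [yy,x] = F_y - G_x/2 = 4, [yy,y] = G_y/2 = 0
Gamma^x_ij = (G*[ij,x] - F*[ij,y])/(EG - F^2), Gamma^y_ij = (E*[ij,y] - F*[ij,x])/(EG - F^2)
Gamma_xxx = 0, Gamma_xxy = 0, Gamma_xyy = 16/5, Gamma_yxx = 0, Gamma_yxy = -1/16, Gamma_yyy = 0
d^2x/dtau^2 = -(Gamma_xxx*(-1/2)^2 + 2*Gamma_xxy*(-1/2)*(-1/8) + Gamma_xyy*(-1/8)^2) = -1/20
d^2y/dtau^2 = -(Gamma_yxx*(-1/2)^2 + 2*Gamma_yxy*(-1/2)*(-1/8) + Gamma_yyy*(-1/8)^2) = 1/128
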